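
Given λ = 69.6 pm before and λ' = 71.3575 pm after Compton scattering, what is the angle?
74.00°

First find the wavelength shift:
Δλ = λ' - λ = 71.3575 - 69.6 = 1.7575 pm

Using Δλ = λ_C(1 - cos θ), with λ_C = h/(m_e·c) ≈ 2.42631024 pm:
cos θ = 1 - Δλ/λ_C
cos θ = 1 - 1.7575/2.42631024
cos θ = 0.275649

θ = arccos(0.275649)
θ = 74.00°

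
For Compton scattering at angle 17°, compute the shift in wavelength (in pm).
0.1060 pm

Using the Compton scattering formula:
Δλ = λ_C(1 - cos θ)

where λ_C = h/(m_e·c) ≈ 2.4263 pm is the Compton wavelength of an electron.

For θ = 17°:
cos(17°) = 0.9563
1 - cos(17°) = 0.0437

Δλ = 2.4263 × 0.0437
Δλ = 0.1060 pm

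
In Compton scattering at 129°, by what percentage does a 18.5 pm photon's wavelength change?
21.3688%

Calculate the Compton shift:
Δλ = λ_C(1 - cos(129°))
Δλ = 2.4263 × (1 - cos(129°))
Δλ = 2.4263 × 1.6293
Δλ = 3.9532 pm

Percentage change:
(Δλ/λ₀) × 100 = (3.9532/18.5) × 100
= 21.3688%

(Intermediate values are shown rounded; full precision is carried through to the final answer.)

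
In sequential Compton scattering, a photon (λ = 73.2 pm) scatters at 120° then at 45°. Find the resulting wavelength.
77.5501 pm

Apply Compton shift twice:

First scattering at θ₁ = 120°:
Δλ₁ = λ_C(1 - cos(120°))
Δλ₁ = 2.4263 × 1.5000
Δλ₁ = 3.6395 pm

After first scattering:
λ₁ = 73.2 + 3.6395 = 76.8395 pm

Second scattering at θ₂ = 45°:
Δλ₂ = λ_C(1 - cos(45°))
Δλ₂ = 2.4263 × 0.2929
Δλ₂ = 0.7106 pm

Final wavelength:
λ₂ = 76.8395 + 0.7106 = 77.5501 pm

Total shift: Δλ_total = 3.6395 + 0.7106 = 4.3501 pm

(Intermediate values are shown rounded; full precision is carried through to the final answer.)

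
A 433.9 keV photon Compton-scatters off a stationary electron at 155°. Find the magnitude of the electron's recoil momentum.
3.1438e-22 kg·m/s

The electron is initially at rest, so by conservation of momentum:
p⃗_e = p⃗₀ − p⃗'  (incident photon momentum minus scattered photon momentum)

Photon momentum magnitudes (p = h/λ = E/c):
λ₀ = hc/E₀ = 2.8574 pm → p₀ = h/λ₀ = 2.3189e-22 kg·m/s
Δλ = λ_C(1 − cos 155°) = 4.6253 pm
λ' = 7.4827 pm → p' = h/λ' = 8.8551e-23 kg·m/s

The scattered photon makes angle θ = 155° with the incident direction, so by the law of cosines:
|p⃗_e|² = p₀² + p'² − 2p₀p'cos θ
|p⃗_e|² = (2.3189e-22)² + (8.8551e-23)² − 2·2.3189e-22·8.8551e-23·cos(155°)
|p⃗_e| = 3.1438e-22 kg·m/s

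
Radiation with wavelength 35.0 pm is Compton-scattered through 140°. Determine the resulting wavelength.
39.2850 pm

Using the Compton scattering formula:
λ' = λ + Δλ = λ + λ_C(1 - cos θ)

Given:
- Initial wavelength λ = 35.0 pm
- Scattering angle θ = 140°
- Compton wavelength λ_C ≈ 2.4263 pm

Calculate the shift:
Δλ = 2.4263 × (1 - cos(140°))
Δλ = 2.4263 × 1.7660
Δλ = 4.2850 pm

Final wavelength:
λ' = 35.0 + 4.2850 = 39.2850 pm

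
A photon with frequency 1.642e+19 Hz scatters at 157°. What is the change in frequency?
3.339e+18 Hz (decrease)

Convert frequency to wavelength (c = 299792458 m/s):
λ₀ = c/f₀ = 299792458/1.642e+19 = 1.8257762e-11 m = 18.2578 pm

Calculate Compton shift:
Δλ = λ_C(1 - cos(157°)) = 4.6597 pm

Final wavelength:
λ' = λ₀ + Δλ = 18.2578 + 4.6597 = 22.9175 pm

Final frequency:
f' = c/λ' = 299792458/2.2917503e-11 = 1.3081375e+19 Hz

Frequency shift (decrease):
Δf = f₀ - f' = 1.642e+19 - 1.3081375e+19 = 3.339e+18 Hz

(Intermediate values are shown rounded; full precision is carried through to the final answer.)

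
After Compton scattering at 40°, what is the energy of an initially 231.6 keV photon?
209.3965 keV

First convert energy to wavelength:
λ = hc/E, with hc ≈ 1239.842 keV·pm (i.e. 1239.842 eV·nm)

For E = 231.6 keV = 231600 eV:
λ = 1239.842 keV·pm / 231.6 keV
λ = 5.3534 pm

Calculate the Compton shift:
Δλ = λ_C(1 - cos(40°)) = 2.4263 × 0.2340
Δλ = 0.5676 pm

Final wavelength:
λ' = 5.3534 + 0.5676 = 5.9210 pm

Final energy:
E' = hc/λ' = 1239.842 / 5.9210 = 209.3965 keV

(Intermediate values are shown rounded; full precision is carried through to the final answer.)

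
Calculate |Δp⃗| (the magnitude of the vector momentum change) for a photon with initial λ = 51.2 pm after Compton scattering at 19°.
4.2666e-24 kg·m/s

Photon momentum magnitude is p = h/λ.

Initial momentum:
p₀ = h/λ = 6.6261e-34/5.1200e-11 = 1.2942e-23 kg·m/s

After scattering:
λ' = λ + Δλ = 51.2 + 0.1322 = 51.3322 pm
p' = h/λ' = 6.6261e-34/5.1332e-11 = 1.2908e-23 kg·m/s

Momentum is a vector; the scattered photon's direction makes angle θ = 19° with the incident direction. The magnitude of the vector change Δp⃗ = p⃗₀ − p⃗' is found from the law of cosines:
|Δp⃗|² = p₀² + p'² − 2p₀p'cos θ
|Δp⃗|² = (1.2942e-23)² + (1.2908e-23)² − 2·1.2942e-23·1.2908e-23·cos(19°)
|Δp⃗| = 4.2666e-24 kg·m/s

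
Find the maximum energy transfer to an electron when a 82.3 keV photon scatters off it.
20.0512 keV

Maximum energy transfer occurs at θ = 180° (backscattering).

Initial photon: E₀ = 82.3 keV → λ₀ = 15.0649 pm

Maximum Compton shift (at 180°):
Δλ_max = 2λ_C = 2 × 2.4263 = 4.8526 pm

Final wavelength:
λ' = 15.0649 + 4.8526 = 19.9175 pm

Minimum photon energy (maximum energy to electron):
E'_min = hc/λ' = 62.2488 keV

Maximum electron kinetic energy:
K_max = E₀ - E'_min = 82.3000 - 62.2488 = 20.0512 keV

(Intermediate values are shown rounded; full precision is carried through to the final answer.)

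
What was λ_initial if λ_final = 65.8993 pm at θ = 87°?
63.6000 pm

From λ' = λ + Δλ, we have λ = λ' - Δλ

First calculate the Compton shift:
Δλ = λ_C(1 - cos θ)
Δλ = 2.4263 × (1 - cos(87°))
Δλ = 2.4263 × 0.9477
Δλ = 2.2993 pm

Initial wavelength:
λ = λ' - Δλ
λ = 65.8993 - 2.2993
λ = 63.6000 pm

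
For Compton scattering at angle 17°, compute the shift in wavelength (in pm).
0.1060 pm

Using the Compton scattering formula:
Δλ = λ_C(1 - cos θ)

where λ_C = h/(m_e·c) ≈ 2.4263 pm is the Compton wavelength of an electron.

For θ = 17°:
cos(17°) = 0.9563
1 - cos(17°) = 0.0437

Δλ = 2.4263 × 0.0437
Δλ = 0.1060 pm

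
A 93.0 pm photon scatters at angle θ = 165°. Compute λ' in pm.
97.7699 pm

Using the Compton scattering formula:
λ' = λ + Δλ = λ + λ_C(1 - cos θ)

Given:
- Initial wavelength λ = 93.0 pm
- Scattering angle θ = 165°
- Compton wavelength λ_C ≈ 2.4263 pm

Calculate the shift:
Δλ = 2.4263 × (1 - cos(165°))
Δλ = 2.4263 × 1.9659
Δλ = 4.7699 pm

Final wavelength:
λ' = 93.0 + 4.7699 = 97.7699 pm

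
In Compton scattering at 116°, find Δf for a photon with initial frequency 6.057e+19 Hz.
2.505e+19 Hz (decrease)

Convert frequency to wavelength (c = 299792458 m/s):
λ₀ = c/f₀ = 299792458/6.057e+19 = 4.9495205e-12 m = 4.9495 pm

Calculate Compton shift:
Δλ = λ_C(1 - cos(116°)) = 3.4899 pm

Final wavelength:
λ' = λ₀ + Δλ = 4.9495 + 3.4899 = 8.4395 pm

Final frequency:
f' = c/λ' = 299792458/8.4394552e-12 = 3.5522727e+19 Hz

Frequency shift (decrease):
Δf = f₀ - f' = 6.057e+19 - 3.5522727e+19 = 2.505e+19 Hz

(Intermediate values are shown rounded; full precision is carried through to the final answer.)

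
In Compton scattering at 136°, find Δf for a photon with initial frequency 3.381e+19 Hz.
1.082e+19 Hz (decrease)

Convert frequency to wavelength (c = 299792458 m/s):
λ₀ = c/f₀ = 299792458/3.381e+19 = 8.8669760e-12 m = 8.8670 pm

Calculate Compton shift:
Δλ = λ_C(1 - cos(136°)) = 4.1717 pm

Final wavelength:
λ' = λ₀ + Δλ = 8.8670 + 4.1717 = 13.0386 pm

Final frequency:
f' = c/λ' = 299792458/1.3038628e-11 = 2.2992639e+19 Hz

Frequency shift (decrease):
Δf = f₀ - f' = 3.381e+19 - 2.2992639e+19 = 1.082e+19 Hz

(Intermediate values are shown rounded; full precision is carried through to the final answer.)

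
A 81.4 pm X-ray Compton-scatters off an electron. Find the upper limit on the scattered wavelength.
86.2526 pm (at θ = 180°)

The Compton shift is Δλ = λ_C(1 − cos θ).

Since cos θ ranges from −1 to 1, the factor (1 − cos θ) ranges from 0 to 2; the maximum shift occurs at θ = 180° (backscattering):
Δλ_max = 2λ_C = 2 × 2.4263 pm = 4.8526 pm

Maximum scattered wavelength:
λ'_max = λ₀ + Δλ_max = 81.4 + 4.8526 = 86.2526 pm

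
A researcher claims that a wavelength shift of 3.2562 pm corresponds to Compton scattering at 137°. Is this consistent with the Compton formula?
No, inconsistent

Calculate the expected shift for θ = 137°:

Δλ_expected = λ_C(1 - cos(137°))
Δλ_expected = 2.4263 × (1 - cos(137°))
Δλ_expected = 2.4263 × 1.7314
Δλ_expected = 4.2008 pm

Given shift: 3.2562 pm
Expected shift: 4.2008 pm
Difference: 0.9446 pm

The values do not match. The given shift corresponds to θ ≈ 110.0°, not 137°.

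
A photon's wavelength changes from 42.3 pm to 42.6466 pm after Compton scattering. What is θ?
31.00°

First find the wavelength shift:
Δλ = λ' - λ = 42.6466 - 42.3 = 0.3466 pm

Using Δλ = λ_C(1 - cos θ), with λ_C = h/(m_e·c) ≈ 2.42631024 pm:
cos θ = 1 - Δλ/λ_C
cos θ = 1 - 0.3466/2.42631024
cos θ = 0.857149

θ = arccos(0.857149)
θ = 31.00°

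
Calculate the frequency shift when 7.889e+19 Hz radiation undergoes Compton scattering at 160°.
4.365e+19 Hz (decrease)

Convert frequency to wavelength (c = 299792458 m/s):
λ₀ = c/f₀ = 299792458/7.889e+19 = 3.8001326e-12 m = 3.8001 pm

Calculate Compton shift:
Δλ = λ_C(1 - cos(160°)) = 4.7063 pm

Final wavelength:
λ' = λ₀ + Δλ = 3.8001 + 4.7063 = 8.5064 pm

Final frequency:
f' = c/λ' = 299792458/8.5064286e-12 = 3.5243046e+19 Hz

Frequency shift (decrease):
Δf = f₀ - f' = 7.889e+19 - 3.5243046e+19 = 4.365e+19 Hz

(Intermediate values are shown rounded; full precision is carried through to the final answer.)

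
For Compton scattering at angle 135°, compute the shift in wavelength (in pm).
4.1420 pm

Using the Compton scattering formula:
Δλ = λ_C(1 - cos θ)

where λ_C = h/(m_e·c) ≈ 2.4263 pm is the Compton wavelength of an electron.

For θ = 135°:
cos(135°) = -0.7071
1 - cos(135°) = 1.7071

Δλ = 2.4263 × 1.7071
Δλ = 4.1420 pm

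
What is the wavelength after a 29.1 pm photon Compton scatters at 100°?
31.9476 pm

Using the Compton scattering formula:
λ' = λ + Δλ = λ + λ_C(1 - cos θ)

Given:
- Initial wavelength λ = 29.1 pm
- Scattering angle θ = 100°
- Compton wavelength λ_C ≈ 2.4263 pm

Calculate the shift:
Δλ = 2.4263 × (1 - cos(100°))
Δλ = 2.4263 × 1.1736
Δλ = 2.8476 pm

Final wavelength:
λ' = 29.1 + 2.8476 = 31.9476 pm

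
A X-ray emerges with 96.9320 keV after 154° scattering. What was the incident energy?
151.4999 keV

Convert final energy to wavelength (hc ≈ 1239.842 keV·pm):
λ' = hc/E' = 1239.842 / 96.9320 = 12.7908 pm

Calculate the Compton shift:
Δλ = λ_C(1 - cos(154°))
Δλ = 2.4263 × (1 - cos(154°))
Δλ = 4.6071 pm

Initial wavelength:
λ = λ' - Δλ = 12.7908 - 4.6071 = 8.1838 pm

Initial energy:
E = hc/λ = 1239.842 / 8.1838 = 151.4999 keV

(Intermediate values are shown rounded; full precision is carried through to the final answer.)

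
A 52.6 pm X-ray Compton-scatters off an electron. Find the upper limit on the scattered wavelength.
57.4526 pm (at θ = 180°)

The Compton shift is Δλ = λ_C(1 − cos θ).

Since cos θ ranges from −1 to 1, the factor (1 − cos θ) ranges from 0 to 2; the maximum shift occurs at θ = 180° (backscattering):
Δλ_max = 2λ_C = 2 × 2.4263 pm = 4.8526 pm

Maximum scattered wavelength:
λ'_max = λ₀ + Δλ_max = 52.6 + 4.8526 = 57.4526 pm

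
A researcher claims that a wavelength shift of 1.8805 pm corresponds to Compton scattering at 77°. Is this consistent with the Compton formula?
Yes, consistent

Calculate the expected shift for θ = 77°:

Δλ_expected = λ_C(1 - cos(77°))
Δλ_expected = 2.4263 × (1 - cos(77°))
Δλ_expected = 2.4263 × 0.7750
Δλ_expected = 1.8805 pm

Given shift: 1.8805 pm
Expected shift: 1.8805 pm
Difference: 0.0000 pm

The values match. This is consistent with Compton scattering at the stated angle.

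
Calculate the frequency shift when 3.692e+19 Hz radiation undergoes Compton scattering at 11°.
2.016e+17 Hz (decrease)

Convert frequency to wavelength (c = 299792458 m/s):
λ₀ = c/f₀ = 299792458/3.692e+19 = 8.1200557e-12 m = 8.1201 pm

Calculate Compton shift:
Δλ = λ_C(1 - cos(11°)) = 0.0446 pm

Final wavelength:
λ' = λ₀ + Δλ = 8.1201 + 0.0446 = 8.1646 pm

Final frequency:
f' = c/λ' = 299792458/8.1646339e-12 = 3.6718420e+19 Hz

Frequency shift (decrease):
Δf = f₀ - f' = 3.692e+19 - 3.6718420e+19 = 2.016e+17 Hz

(Intermediate values are shown rounded; full precision is carried through to the final answer.)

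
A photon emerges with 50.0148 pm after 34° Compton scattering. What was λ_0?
49.6000 pm

From λ' = λ + Δλ, we have λ = λ' - Δλ

First calculate the Compton shift:
Δλ = λ_C(1 - cos θ)
Δλ = 2.4263 × (1 - cos(34°))
Δλ = 2.4263 × 0.1710
Δλ = 0.4148 pm

Initial wavelength:
λ = λ' - Δλ
λ = 50.0148 - 0.4148
λ = 49.6000 pm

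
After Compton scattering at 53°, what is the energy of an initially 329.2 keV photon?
261.9930 keV

First convert energy to wavelength:
λ = hc/E, with hc ≈ 1239.842 keV·pm (i.e. 1239.842 eV·nm)

For E = 329.2 keV = 329200 eV:
λ = 1239.842 keV·pm / 329.2 keV
λ = 3.7662 pm

Calculate the Compton shift:
Δλ = λ_C(1 - cos(53°)) = 2.4263 × 0.3982
Δλ = 0.9661 pm

Final wavelength:
λ' = 3.7662 + 0.9661 = 4.7323 pm

Final energy:
E' = hc/λ' = 1239.842 / 4.7323 = 261.9930 keV

(Intermediate values are shown rounded; full precision is carried through to the final answer.)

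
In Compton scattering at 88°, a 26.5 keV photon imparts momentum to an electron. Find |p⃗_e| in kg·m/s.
1.9213e-23 kg·m/s

The electron is initially at rest, so by conservation of momentum:
p⃗_e = p⃗₀ − p⃗'  (incident photon momentum minus scattered photon momentum)

Photon momentum magnitudes (p = h/λ = E/c):
λ₀ = hc/E₀ = 46.7865 pm → p₀ = h/λ₀ = 1.4162e-23 kg·m/s
Δλ = λ_C(1 − cos 88°) = 2.3416 pm
λ' = 49.1281 pm → p' = h/λ' = 1.3487e-23 kg·m/s

The scattered photon makes angle θ = 88° with the incident direction, so by the law of cosines:
|p⃗_e|² = p₀² + p'² − 2p₀p'cos θ
|p⃗_e|² = (1.4162e-23)² + (1.3487e-23)² − 2·1.4162e-23·1.3487e-23·cos(88°)
|p⃗_e| = 1.9213e-23 kg·m/s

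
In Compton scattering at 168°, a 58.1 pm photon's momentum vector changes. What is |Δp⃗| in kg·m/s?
2.1819e-23 kg·m/s

Photon momentum magnitude is p = h/λ.

Initial momentum:
p₀ = h/λ = 6.6261e-34/5.8100e-11 = 1.1405e-23 kg·m/s

After scattering:
λ' = λ + Δλ = 58.1 + 4.7996 = 62.8996 pm
p' = h/λ' = 6.6261e-34/6.2900e-11 = 1.0534e-23 kg·m/s

Momentum is a vector; the scattered photon's direction makes angle θ = 168° with the incident direction. The magnitude of the vector change Δp⃗ = p⃗₀ − p⃗' is found from the law of cosines:
|Δp⃗|² = p₀² + p'² − 2p₀p'cos θ
|Δp⃗|² = (1.1405e-23)² + (1.0534e-23)² − 2·1.1405e-23·1.0534e-23·cos(168°)
|Δp⃗| = 2.1819e-23 kg·m/s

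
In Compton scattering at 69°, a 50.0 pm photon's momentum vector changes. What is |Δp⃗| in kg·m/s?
1.4789e-23 kg·m/s

Photon momentum magnitude is p = h/λ.

Initial momentum:
p₀ = h/λ = 6.6261e-34/5.0000e-11 = 1.3252e-23 kg·m/s

After scattering:
λ' = λ + Δλ = 50.0 + 1.5568 = 51.5568 pm
p' = h/λ' = 6.6261e-34/5.1557e-11 = 1.2852e-23 kg·m/s

Momentum is a vector; the scattered photon's direction makes angle θ = 69° with the incident direction. The magnitude of the vector change Δp⃗ = p⃗₀ − p⃗' is found from the law of cosines:
|Δp⃗|² = p₀² + p'² − 2p₀p'cos θ
|Δp⃗|² = (1.3252e-23)² + (1.2852e-23)² − 2·1.3252e-23·1.2852e-23·cos(69°)
|Δp⃗| = 1.4789e-23 kg·m/s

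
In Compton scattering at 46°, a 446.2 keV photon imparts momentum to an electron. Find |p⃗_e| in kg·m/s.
1.7302e-22 kg·m/s

The electron is initially at rest, so by conservation of momentum:
p⃗_e = p⃗₀ − p⃗'  (incident photon momentum minus scattered photon momentum)

Photon momentum magnitudes (p = h/λ = E/c):
λ₀ = hc/E₀ = 2.7787 pm → p₀ = h/λ₀ = 2.3846e-22 kg·m/s
Δλ = λ_C(1 − cos 46°) = 0.7409 pm
λ' = 3.5195 pm → p' = h/λ' = 1.8827e-22 kg·m/s

The scattered photon makes angle θ = 46° with the incident direction, so by the law of cosines:
|p⃗_e|² = p₀² + p'² − 2p₀p'cos θ
|p⃗_e|² = (2.3846e-22)² + (1.8827e-22)² − 2·2.3846e-22·1.8827e-22·cos(46°)
|p⃗_e| = 1.7302e-22 kg·m/s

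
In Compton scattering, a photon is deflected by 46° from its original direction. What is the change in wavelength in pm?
0.7409 pm

Using the Compton scattering formula:
Δλ = λ_C(1 - cos θ)

where λ_C = h/(m_e·c) ≈ 2.4263 pm is the Compton wavelength of an electron.

For θ = 46°:
cos(46°) = 0.6947
1 - cos(46°) = 0.3053

Δλ = 2.4263 × 0.3053
Δλ = 0.7409 pm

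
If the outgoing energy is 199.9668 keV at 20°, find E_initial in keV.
204.8000 keV

Convert final energy to wavelength (hc ≈ 1239.842 keV·pm):
λ' = hc/E' = 1239.842 / 199.9668 = 6.2002 pm

Calculate the Compton shift:
Δλ = λ_C(1 - cos(20°))
Δλ = 2.4263 × (1 - cos(20°))
Δλ = 0.1463 pm

Initial wavelength:
λ = λ' - Δλ = 6.2002 - 0.1463 = 6.0539 pm

Initial energy:
E = hc/λ = 1239.842 / 6.0539 = 204.8000 keV

(Intermediate values are shown rounded; full precision is carried through to the final answer.)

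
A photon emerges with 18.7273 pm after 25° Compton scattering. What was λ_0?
18.5000 pm

From λ' = λ + Δλ, we have λ = λ' - Δλ

First calculate the Compton shift:
Δλ = λ_C(1 - cos θ)
Δλ = 2.4263 × (1 - cos(25°))
Δλ = 2.4263 × 0.0937
Δλ = 0.2273 pm

Initial wavelength:
λ = λ' - Δλ
λ = 18.7273 - 0.2273
λ = 18.5000 pm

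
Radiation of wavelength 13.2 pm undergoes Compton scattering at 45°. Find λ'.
13.9106 pm

Using the Compton formula: λ' = λ + λ_C(1 − cos θ)

For θ = 45°, cos θ = √2/2 (exact) ≈ 0.7071, so:
1 − cos 45° = 1 − (√2/2) ≈ 0.2929

Δλ = λ_C × 0.2929 = 2.4263 × 0.2929 = 0.7106 pm

λ' = 13.2 + 0.7106 = 13.9106 pm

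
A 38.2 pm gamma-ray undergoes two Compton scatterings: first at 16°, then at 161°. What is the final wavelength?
43.0144 pm

Apply Compton shift twice:

First scattering at θ₁ = 16°:
Δλ₁ = λ_C(1 - cos(16°))
Δλ₁ = 2.4263 × 0.0387
Δλ₁ = 0.0940 pm

After first scattering:
λ₁ = 38.2 + 0.0940 = 38.2940 pm

Second scattering at θ₂ = 161°:
Δλ₂ = λ_C(1 - cos(161°))
Δλ₂ = 2.4263 × 1.9455
Δλ₂ = 4.7204 pm

Final wavelength:
λ₂ = 38.2940 + 4.7204 = 43.0144 pm

Total shift: Δλ_total = 0.0940 + 4.7204 = 4.8144 pm

(Intermediate values are shown rounded; full precision is carried through to the final answer.)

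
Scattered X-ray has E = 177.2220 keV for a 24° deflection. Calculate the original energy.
182.7000 keV

Convert final energy to wavelength (hc ≈ 1239.842 keV·pm):
λ' = hc/E' = 1239.842 / 177.2220 = 6.9960 pm

Calculate the Compton shift:
Δλ = λ_C(1 - cos(24°))
Δλ = 2.4263 × (1 - cos(24°))
Δλ = 0.2098 pm

Initial wavelength:
λ = λ' - Δλ = 6.9960 - 0.2098 = 6.7862 pm

Initial energy:
E = hc/λ = 1239.842 / 6.7862 = 182.7000 keV

(Intermediate values are shown rounded; full precision is carried through to the final answer.)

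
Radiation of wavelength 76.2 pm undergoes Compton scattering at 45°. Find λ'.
76.9106 pm

Using the Compton formula: λ' = λ + λ_C(1 − cos θ)

For θ = 45°, cos θ = √2/2 (exact) ≈ 0.7071, so:
1 − cos 45° = 1 − (√2/2) ≈ 0.2929

Δλ = λ_C × 0.2929 = 2.4263 × 0.2929 = 0.7106 pm

λ' = 76.2 + 0.7106 = 76.9106 pm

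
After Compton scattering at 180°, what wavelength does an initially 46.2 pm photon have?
51.0526 pm

Using the Compton formula: λ' = λ + λ_C(1 − cos θ)

For θ = 180°, cos θ = -1 (exact) = -1.0000, so:
1 − cos 180° = 1 − (-1) = 2.0000

Δλ = λ_C × 2.0000 = 2.4263 × 2.0000 = 4.8526 pm

λ' = 46.2 + 4.8526 = 51.0526 pm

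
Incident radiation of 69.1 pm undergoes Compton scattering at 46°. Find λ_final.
69.8409 pm

Using the Compton scattering formula:
λ' = λ + Δλ = λ + λ_C(1 - cos θ)

Given:
- Initial wavelength λ = 69.1 pm
- Scattering angle θ = 46°
- Compton wavelength λ_C ≈ 2.4263 pm

Calculate the shift:
Δλ = 2.4263 × (1 - cos(46°))
Δλ = 2.4263 × 0.3053
Δλ = 0.7409 pm

Final wavelength:
λ' = 69.1 + 0.7409 = 69.8409 pm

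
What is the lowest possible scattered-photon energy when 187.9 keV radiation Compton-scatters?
108.2734 keV (at θ = 180°)

The scattered photon has minimum energy when its wavelength is maximum, i.e., when the Compton shift Δλ = λ_C(1 − cos θ) is maximum. This occurs at θ = 180° (backscattering), giving Δλ_max = 2λ_C = 4.8526 pm.

Initial wavelength: λ₀ = hc/E₀ = 6.5984 pm
Maximum final wavelength: λ'_max = λ₀ + 2λ_C = 6.5984 + 4.8526 = 11.4510 pm
Minimum final energy: E'_min = hc/λ'_max = 108.2734 keV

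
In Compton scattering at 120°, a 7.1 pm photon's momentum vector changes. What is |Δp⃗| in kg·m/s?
1.3518e-22 kg·m/s

Photon momentum magnitude is p = h/λ.

Initial momentum:
p₀ = h/λ = 6.6261e-34/7.1000e-12 = 9.3325e-23 kg·m/s

After scattering:
λ' = λ + Δλ = 7.1 + 3.6395 = 10.7395 pm
p' = h/λ' = 6.6261e-34/1.0739e-11 = 6.1698e-23 kg·m/s

Momentum is a vector; the scattered photon's direction makes angle θ = 120° with the incident direction. The magnitude of the vector change Δp⃗ = p⃗₀ − p⃗' is found from the law of cosines:
|Δp⃗|² = p₀² + p'² − 2p₀p'cos θ
|Δp⃗|² = (9.3325e-23)² + (6.1698e-23)² − 2·9.3325e-23·6.1698e-23·cos(120°)
|Δp⃗| = 1.3518e-22 kg·m/s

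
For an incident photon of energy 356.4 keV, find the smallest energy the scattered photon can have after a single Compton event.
148.8153 keV (at θ = 180°)

The scattered photon has minimum energy when its wavelength is maximum, i.e., when the Compton shift Δλ = λ_C(1 − cos θ) is maximum. This occurs at θ = 180° (backscattering), giving Δλ_max = 2λ_C = 4.8526 pm.

Initial wavelength: λ₀ = hc/E₀ = 3.4788 pm
Maximum final wavelength: λ'_max = λ₀ + 2λ_C = 3.4788 + 4.8526 = 8.3314 pm
Minimum final energy: E'_min = hc/λ'_max = 148.8153 keV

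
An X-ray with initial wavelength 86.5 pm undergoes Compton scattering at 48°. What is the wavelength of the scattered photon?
87.3028 pm

Using the Compton scattering formula:
λ' = λ + Δλ = λ + λ_C(1 - cos θ)

Given:
- Initial wavelength λ = 86.5 pm
- Scattering angle θ = 48°
- Compton wavelength λ_C ≈ 2.4263 pm

Calculate the shift:
Δλ = 2.4263 × (1 - cos(48°))
Δλ = 2.4263 × 0.3309
Δλ = 0.8028 pm

Final wavelength:
λ' = 86.5 + 0.8028 = 87.3028 pm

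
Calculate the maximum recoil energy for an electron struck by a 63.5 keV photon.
12.6403 keV

Maximum energy transfer occurs at θ = 180° (backscattering).

Initial photon: E₀ = 63.5 keV → λ₀ = 19.5251 pm

Maximum Compton shift (at 180°):
Δλ_max = 2λ_C = 2 × 2.4263 = 4.8526 pm

Final wavelength:
λ' = 19.5251 + 4.8526 = 24.3777 pm

Minimum photon energy (maximum energy to electron):
E'_min = hc/λ' = 50.8597 keV

Maximum electron kinetic energy:
K_max = E₀ - E'_min = 63.5000 - 50.8597 = 12.6403 keV

(Intermediate values are shown rounded; full precision is carried through to the final answer.)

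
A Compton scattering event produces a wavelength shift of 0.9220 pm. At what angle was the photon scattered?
51.68°

From the Compton formula Δλ = λ_C(1 - cos θ), we can solve for θ:

cos θ = 1 - Δλ/λ_C

Given:
- Δλ = 0.9220 pm
- λ_C = h/(m_e·c) ≈ 2.42631024 pm

cos θ = 1 - 0.9220/2.42631024
cos θ = 1 - 0.380001
cos θ = 0.619999

θ = arccos(0.619999)
θ = 51.68°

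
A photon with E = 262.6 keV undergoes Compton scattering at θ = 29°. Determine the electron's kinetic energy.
15.8957 keV

By energy conservation: K_e = E_initial - E_final

First find the scattered photon energy:
Initial wavelength: λ = hc/E = 4.7214 pm
Compton shift: Δλ = λ_C(1 - cos(29°)) = 0.3042 pm
Final wavelength: λ' = 4.7214 + 0.3042 = 5.0256 pm
Final photon energy: E' = hc/λ' = 246.7043 keV

Electron kinetic energy:
K_e = E - E' = 262.6000 - 246.7043 = 15.8957 keV

(Intermediate values are shown rounded; full precision is carried through to the final answer.)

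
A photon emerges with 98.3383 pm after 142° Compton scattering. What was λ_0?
94.0000 pm

From λ' = λ + Δλ, we have λ = λ' - Δλ

First calculate the Compton shift:
Δλ = λ_C(1 - cos θ)
Δλ = 2.4263 × (1 - cos(142°))
Δλ = 2.4263 × 1.7880
Δλ = 4.3383 pm

Initial wavelength:
λ = λ' - Δλ
λ = 98.3383 - 4.3383
λ = 94.0000 pm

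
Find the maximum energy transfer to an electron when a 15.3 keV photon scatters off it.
0.8644 keV

Maximum energy transfer occurs at θ = 180° (backscattering).

Initial photon: E₀ = 15.3 keV → λ₀ = 81.0354 pm

Maximum Compton shift (at 180°):
Δλ_max = 2λ_C = 2 × 2.4263 = 4.8526 pm

Final wavelength:
λ' = 81.0354 + 4.8526 = 85.8880 pm

Minimum photon energy (maximum energy to electron):
E'_min = hc/λ' = 14.4356 keV

Maximum electron kinetic energy:
K_max = E₀ - E'_min = 15.3000 - 14.4356 = 0.8644 keV

(Intermediate values are shown rounded; full precision is carried through to the final answer.)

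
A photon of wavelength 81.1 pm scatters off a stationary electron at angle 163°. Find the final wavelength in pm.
85.8466 pm

Using the Compton scattering formula:
λ' = λ + Δλ = λ + λ_C(1 - cos θ)

Given:
- Initial wavelength λ = 81.1 pm
- Scattering angle θ = 163°
- Compton wavelength λ_C ≈ 2.4263 pm

Calculate the shift:
Δλ = 2.4263 × (1 - cos(163°))
Δλ = 2.4263 × 1.9563
Δλ = 4.7466 pm

Final wavelength:
λ' = 81.1 + 4.7466 = 85.8466 pm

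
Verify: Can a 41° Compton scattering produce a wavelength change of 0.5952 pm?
Yes, consistent

Calculate the expected shift for θ = 41°:

Δλ_expected = λ_C(1 - cos(41°))
Δλ_expected = 2.4263 × (1 - cos(41°))
Δλ_expected = 2.4263 × 0.2453
Δλ_expected = 0.5952 pm

Given shift: 0.5952 pm
Expected shift: 0.5952 pm
Difference: 0.0000 pm

The values match. This is consistent with Compton scattering at the stated angle.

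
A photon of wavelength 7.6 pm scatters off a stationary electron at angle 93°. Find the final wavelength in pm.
10.1533 pm

Using the Compton scattering formula:
λ' = λ + Δλ = λ + λ_C(1 - cos θ)

Given:
- Initial wavelength λ = 7.6 pm
- Scattering angle θ = 93°
- Compton wavelength λ_C ≈ 2.4263 pm

Calculate the shift:
Δλ = 2.4263 × (1 - cos(93°))
Δλ = 2.4263 × 1.0523
Δλ = 2.5533 pm

Final wavelength:
λ' = 7.6 + 2.5533 = 10.1533 pm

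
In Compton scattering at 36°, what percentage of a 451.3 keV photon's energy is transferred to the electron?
0.1443 (or 14.43%)

Calculate initial and final photon energies:

Initial: E₀ = 451.3 keV → λ₀ = 2.7473 pm
Compton shift: Δλ = 0.4634 pm
Final wavelength: λ' = 3.2107 pm
Final energy: E' = 386.1652 keV

Fractional energy loss:
(E₀ - E')/E₀ = (451.3000 - 386.1652)/451.3000
= 65.1348/451.3000
= 0.1443
= 14.43%

(Intermediate values are shown rounded; full precision is carried through to the final answer.)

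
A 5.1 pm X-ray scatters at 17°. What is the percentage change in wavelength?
2.0788%

Calculate the Compton shift:
Δλ = λ_C(1 - cos(17°))
Δλ = 2.4263 × (1 - cos(17°))
Δλ = 2.4263 × 0.0437
Δλ = 0.1060 pm

Percentage change:
(Δλ/λ₀) × 100 = (0.1060/5.1) × 100
= 2.0788%

(Intermediate values are shown rounded; full precision is carried through to the final answer.)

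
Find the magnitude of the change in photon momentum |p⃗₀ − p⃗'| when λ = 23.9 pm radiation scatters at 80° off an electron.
3.4302e-23 kg·m/s

Photon momentum magnitude is p = h/λ.

Initial momentum:
p₀ = h/λ = 6.6261e-34/2.3900e-11 = 2.7724e-23 kg·m/s

After scattering:
λ' = λ + Δλ = 23.9 + 2.0050 = 25.9050 pm
p' = h/λ' = 6.6261e-34/2.5905e-11 = 2.5578e-23 kg·m/s

Momentum is a vector; the scattered photon's direction makes angle θ = 80° with the incident direction. The magnitude of the vector change Δp⃗ = p⃗₀ − p⃗' is found from the law of cosines:
|Δp⃗|² = p₀² + p'² − 2p₀p'cos θ
|Δp⃗|² = (2.7724e-23)² + (2.5578e-23)² − 2·2.7724e-23·2.5578e-23·cos(80°)
|Δp⃗| = 3.4302e-23 kg·m/s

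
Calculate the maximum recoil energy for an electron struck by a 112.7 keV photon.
34.4957 keV

Maximum energy transfer occurs at θ = 180° (backscattering).

Initial photon: E₀ = 112.7 keV → λ₀ = 11.0013 pm

Maximum Compton shift (at 180°):
Δλ_max = 2λ_C = 2 × 2.4263 = 4.8526 pm

Final wavelength:
λ' = 11.0013 + 4.8526 = 15.8539 pm

Minimum photon energy (maximum energy to electron):
E'_min = hc/λ' = 78.2043 keV

Maximum electron kinetic energy:
K_max = E₀ - E'_min = 112.7000 - 78.2043 = 34.4957 keV

(Intermediate values are shown rounded; full precision is carried through to the final answer.)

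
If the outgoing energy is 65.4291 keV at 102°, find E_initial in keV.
77.4000 keV

Convert final energy to wavelength (hc ≈ 1239.842 keV·pm):
λ' = hc/E' = 1239.842 / 65.4291 = 18.9494 pm

Calculate the Compton shift:
Δλ = λ_C(1 - cos(102°))
Δλ = 2.4263 × (1 - cos(102°))
Δλ = 2.9308 pm

Initial wavelength:
λ = λ' - Δλ = 18.9494 - 2.9308 = 16.0186 pm

Initial energy:
E = hc/λ = 1239.842 / 16.0186 = 77.4000 keV

(Intermediate values are shown rounded; full precision is carried through to the final answer.)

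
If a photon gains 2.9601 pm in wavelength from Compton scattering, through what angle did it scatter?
102.71°

From the Compton formula Δλ = λ_C(1 - cos θ), we can solve for θ:

cos θ = 1 - Δλ/λ_C

Given:
- Δλ = 2.9601 pm
- λ_C = h/(m_e·c) ≈ 2.42631024 pm

cos θ = 1 - 2.9601/2.42631024
cos θ = 1 - 1.220001
cos θ = -0.220001

θ = arccos(-0.220001)
θ = 102.71°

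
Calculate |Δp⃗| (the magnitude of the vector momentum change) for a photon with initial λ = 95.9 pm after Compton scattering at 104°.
1.0724e-23 kg·m/s

Photon momentum magnitude is p = h/λ.

Initial momentum:
p₀ = h/λ = 6.6261e-34/9.5900e-11 = 6.9094e-24 kg·m/s

After scattering:
λ' = λ + Δλ = 95.9 + 3.0133 = 98.9133 pm
p' = h/λ' = 6.6261e-34/9.8913e-11 = 6.6989e-24 kg·m/s

Momentum is a vector; the scattered photon's direction makes angle θ = 104° with the incident direction. The magnitude of the vector change Δp⃗ = p⃗₀ − p⃗' is found from the law of cosines:
|Δp⃗|² = p₀² + p'² − 2p₀p'cos θ
|Δp⃗|² = (6.9094e-24)² + (6.6989e-24)² − 2·6.9094e-24·6.6989e-24·cos(104°)
|Δp⃗| = 1.0724e-23 kg·m/s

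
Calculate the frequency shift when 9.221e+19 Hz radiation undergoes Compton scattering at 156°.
5.423e+19 Hz (decrease)

Convert frequency to wavelength (c = 299792458 m/s):
λ₀ = c/f₀ = 299792458/9.221e+19 = 3.2511925e-12 m = 3.2512 pm

Calculate Compton shift:
Δλ = λ_C(1 - cos(156°)) = 4.6429 pm

Final wavelength:
λ' = λ₀ + Δλ = 3.2512 + 4.6429 = 7.8940 pm

Final frequency:
f' = c/λ' = 299792458/7.8940474e-12 = 3.7977028e+19 Hz

Frequency shift (decrease):
Δf = f₀ - f' = 9.221e+19 - 3.7977028e+19 = 5.423e+19 Hz

(Intermediate values are shown rounded; full precision is carried through to the final answer.)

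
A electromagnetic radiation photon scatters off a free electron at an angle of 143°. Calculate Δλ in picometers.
4.3640 pm

Using the Compton scattering formula:
Δλ = λ_C(1 - cos θ)

where λ_C = h/(m_e·c) ≈ 2.4263 pm is the Compton wavelength of an electron.

For θ = 143°:
cos(143°) = -0.7986
1 - cos(143°) = 1.7986

Δλ = 2.4263 × 1.7986
Δλ = 4.3640 pm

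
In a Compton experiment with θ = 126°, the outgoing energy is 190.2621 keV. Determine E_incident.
465.4000 keV

Convert final energy to wavelength (hc ≈ 1239.842 keV·pm):
λ' = hc/E' = 1239.842 / 190.2621 = 6.5165 pm

Calculate the Compton shift:
Δλ = λ_C(1 - cos(126°))
Δλ = 2.4263 × (1 - cos(126°))
Δλ = 3.8525 pm

Initial wavelength:
λ = λ' - Δλ = 6.5165 - 3.8525 = 2.6640 pm

Initial energy:
E = hc/λ = 1239.842 / 2.6640 = 465.4000 keV

(Intermediate values are shown rounded; full precision is carried through to the final answer.)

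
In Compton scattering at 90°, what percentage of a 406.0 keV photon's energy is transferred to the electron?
0.4427 (or 44.27%)

Calculate initial and final photon energies:

Initial: E₀ = 406.0 keV → λ₀ = 3.0538 pm
Compton shift: Δλ = 2.4263 pm
Final wavelength: λ' = 5.4801 pm
Final energy: E' = 226.2441 keV

Fractional energy loss:
(E₀ - E')/E₀ = (406.0000 - 226.2441)/406.0000
= 179.7559/406.0000
= 0.4427
= 44.27%

(Intermediate values are shown rounded; full precision is carried through to the final answer.)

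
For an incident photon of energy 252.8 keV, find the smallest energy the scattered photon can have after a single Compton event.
127.0713 keV (at θ = 180°)

The scattered photon has minimum energy when its wavelength is maximum, i.e., when the Compton shift Δλ = λ_C(1 − cos θ) is maximum. This occurs at θ = 180° (backscattering), giving Δλ_max = 2λ_C = 4.8526 pm.

Initial wavelength: λ₀ = hc/E₀ = 4.9044 pm
Maximum final wavelength: λ'_max = λ₀ + 2λ_C = 4.9044 + 4.8526 = 9.7571 pm
Minimum final energy: E'_min = hc/λ'_max = 127.0713 keV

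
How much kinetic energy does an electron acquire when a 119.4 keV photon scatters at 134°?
33.8683 keV

By energy conservation: K_e = E_initial - E_final

First find the scattered photon energy:
Initial wavelength: λ = hc/E = 10.3839 pm
Compton shift: Δλ = λ_C(1 - cos(134°)) = 4.1118 pm
Final wavelength: λ' = 10.3839 + 4.1118 = 14.4957 pm
Final photon energy: E' = hc/λ' = 85.5317 keV

Electron kinetic energy:
K_e = E - E' = 119.4000 - 85.5317 = 33.8683 keV

(Intermediate values are shown rounded; full precision is carried through to the final answer.)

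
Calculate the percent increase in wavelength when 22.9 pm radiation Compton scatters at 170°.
21.0295%

Calculate the Compton shift:
Δλ = λ_C(1 - cos(170°))
Δλ = 2.4263 × (1 - cos(170°))
Δλ = 2.4263 × 1.9848
Δλ = 4.8158 pm

Percentage change:
(Δλ/λ₀) × 100 = (4.8158/22.9) × 100
= 21.0295%

(Intermediate values are shown rounded; full precision is carried through to the final answer.)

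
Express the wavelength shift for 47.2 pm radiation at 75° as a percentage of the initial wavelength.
3.8100%

Calculate the Compton shift:
Δλ = λ_C(1 - cos(75°))
Δλ = 2.4263 × (1 - cos(75°))
Δλ = 2.4263 × 0.7412
Δλ = 1.7983 pm

Percentage change:
(Δλ/λ₀) × 100 = (1.7983/47.2) × 100
= 3.8100%

(Intermediate values are shown rounded; full precision is carried through to the final answer.)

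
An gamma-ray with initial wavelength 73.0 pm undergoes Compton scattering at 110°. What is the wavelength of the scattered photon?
76.2562 pm

Using the Compton scattering formula:
λ' = λ + Δλ = λ + λ_C(1 - cos θ)

Given:
- Initial wavelength λ = 73.0 pm
- Scattering angle θ = 110°
- Compton wavelength λ_C ≈ 2.4263 pm

Calculate the shift:
Δλ = 2.4263 × (1 - cos(110°))
Δλ = 2.4263 × 1.3420
Δλ = 3.2562 pm

Final wavelength:
λ' = 73.0 + 3.2562 = 76.2562 pm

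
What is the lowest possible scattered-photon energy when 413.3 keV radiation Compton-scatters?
157.8918 keV (at θ = 180°)

The scattered photon has minimum energy when its wavelength is maximum, i.e., when the Compton shift Δλ = λ_C(1 − cos θ) is maximum. This occurs at θ = 180° (backscattering), giving Δλ_max = 2λ_C = 4.8526 pm.

Initial wavelength: λ₀ = hc/E₀ = 2.9999 pm
Maximum final wavelength: λ'_max = λ₀ + 2λ_C = 2.9999 + 4.8526 = 7.8525 pm
Minimum final energy: E'_min = hc/λ'_max = 157.8918 keV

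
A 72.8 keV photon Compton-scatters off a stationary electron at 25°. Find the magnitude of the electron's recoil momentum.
1.6738e-23 kg·m/s

The electron is initially at rest, so by conservation of momentum:
p⃗_e = p⃗₀ − p⃗'  (incident photon momentum minus scattered photon momentum)

Photon momentum magnitudes (p = h/λ = E/c):
λ₀ = hc/E₀ = 17.0308 pm → p₀ = h/λ₀ = 3.8906e-23 kg·m/s
Δλ = λ_C(1 − cos 25°) = 0.2273 pm
λ' = 17.2581 pm → p' = h/λ' = 3.8394e-23 kg·m/s

The scattered photon makes angle θ = 25° with the incident direction, so by the law of cosines:
|p⃗_e|² = p₀² + p'² − 2p₀p'cos θ
|p⃗_e|² = (3.8906e-23)² + (3.8394e-23)² − 2·3.8906e-23·3.8394e-23·cos(25°)
|p⃗_e| = 1.6738e-23 kg·m/s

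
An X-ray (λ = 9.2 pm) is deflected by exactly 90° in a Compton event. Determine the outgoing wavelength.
11.6263 pm

Using the Compton formula: λ' = λ + λ_C(1 − cos θ)

For θ = 90°, cos θ = 0 (exact) = 0.0000, so:
1 − cos 90° = 1 − (0) = 1.0000

Δλ = λ_C × 1.0000 = 2.4263 × 1.0000 = 2.4263 pm

λ' = 9.2 + 2.4263 = 11.6263 pm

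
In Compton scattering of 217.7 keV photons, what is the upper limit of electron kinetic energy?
100.1550 keV

Maximum energy transfer occurs at θ = 180° (backscattering).

Initial photon: E₀ = 217.7 keV → λ₀ = 5.6952 pm

Maximum Compton shift (at 180°):
Δλ_max = 2λ_C = 2 × 2.4263 = 4.8526 pm

Final wavelength:
λ' = 5.6952 + 4.8526 = 10.5478 pm

Minimum photon energy (maximum energy to electron):
E'_min = hc/λ' = 117.5450 keV

Maximum electron kinetic energy:
K_max = E₀ - E'_min = 217.7000 - 117.5450 = 100.1550 keV

(Intermediate values are shown rounded; full precision is carried through to the final answer.)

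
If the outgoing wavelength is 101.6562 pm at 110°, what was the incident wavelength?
98.4000 pm

From λ' = λ + Δλ, we have λ = λ' - Δλ

First calculate the Compton shift:
Δλ = λ_C(1 - cos θ)
Δλ = 2.4263 × (1 - cos(110°))
Δλ = 2.4263 × 1.3420
Δλ = 3.2562 pm

Initial wavelength:
λ = λ' - Δλ
λ = 101.6562 - 3.2562
λ = 98.4000 pm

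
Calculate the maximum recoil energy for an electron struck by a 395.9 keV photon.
240.6155 keV

Maximum energy transfer occurs at θ = 180° (backscattering).

Initial photon: E₀ = 395.9 keV → λ₀ = 3.1317 pm

Maximum Compton shift (at 180°):
Δλ_max = 2λ_C = 2 × 2.4263 = 4.8526 pm

Final wavelength:
λ' = 3.1317 + 4.8526 = 7.9843 pm

Minimum photon energy (maximum energy to electron):
E'_min = hc/λ' = 155.2845 keV

Maximum electron kinetic energy:
K_max = E₀ - E'_min = 395.9000 - 155.2845 = 240.6155 keV

(Intermediate values are shown rounded; full precision is carried through to the final answer.)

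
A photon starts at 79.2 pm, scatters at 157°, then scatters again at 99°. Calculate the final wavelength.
86.6656 pm

Apply Compton shift twice:

First scattering at θ₁ = 157°:
Δλ₁ = λ_C(1 - cos(157°))
Δλ₁ = 2.4263 × 1.9205
Δλ₁ = 4.6597 pm

After first scattering:
λ₁ = 79.2 + 4.6597 = 83.8597 pm

Second scattering at θ₂ = 99°:
Δλ₂ = λ_C(1 - cos(99°))
Δλ₂ = 2.4263 × 1.1564
Δλ₂ = 2.8059 pm

Final wavelength:
λ₂ = 83.8597 + 2.8059 = 86.6656 pm

Total shift: Δλ_total = 4.6597 + 2.8059 = 7.4656 pm

(Intermediate values are shown rounded; full precision is carried through to the final answer.)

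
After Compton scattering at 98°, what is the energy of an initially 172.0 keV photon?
124.3277 keV

First convert energy to wavelength:
λ = hc/E, with hc ≈ 1239.842 keV·pm (i.e. 1239.842 eV·nm)

For E = 172.0 keV = 172000 eV:
λ = 1239.842 keV·pm / 172.0 keV
λ = 7.2084 pm

Calculate the Compton shift:
Δλ = λ_C(1 - cos(98°)) = 2.4263 × 1.1392
Δλ = 2.7640 pm

Final wavelength:
λ' = 7.2084 + 2.7640 = 9.9724 pm

Final energy:
E' = hc/λ' = 1239.842 / 9.9724 = 124.3277 keV

(Intermediate values are shown rounded; full precision is carried through to the final answer.)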